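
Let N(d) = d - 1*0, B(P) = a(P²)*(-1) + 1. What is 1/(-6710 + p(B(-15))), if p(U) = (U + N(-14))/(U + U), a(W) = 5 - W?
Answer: -442/2965613 ≈ -0.00014904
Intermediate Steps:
B(P) = -4 + P² (B(P) = (5 - P²)*(-1) + 1 = (-5 + P²) + 1 = -4 + P²)
N(d) = d (N(d) = d + 0 = d)
p(U) = (-14 + U)/(2*U) (p(U) = (U - 14)/(U + U) = (-14 + U)/((2*U)) = (-14 + U)*(1/(2*U)) = (-14 + U)/(2*U))
1/(-6710 + p(B(-15))) = 1/(-6710 + (-14 + (-4 + (-15)²))/(2*(-4 + (-15)²))) = 1/(-6710 + (-14 + (-4 + 225))/(2*(-4 + 225))) = 1/(-6710 + (½)*(-14 + 221)/221) = 1/(-6710 + (½)*(1/221)*207) = 1/(-6710 + 207/442) = 1/(-2965613/442) = -442/2965613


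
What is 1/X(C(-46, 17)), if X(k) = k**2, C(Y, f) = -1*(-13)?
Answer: 1/169 ≈ 0.0059172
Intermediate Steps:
C(Y, f) = 13
1/X(C(-46, 17)) = 1/(13**2) = 1/169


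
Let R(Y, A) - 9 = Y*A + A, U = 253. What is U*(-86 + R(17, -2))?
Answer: -28589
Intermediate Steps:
R(Y, A) = 9 + A + A*Y (R(Y, A) = 9 + (Y*A + A) = 9 + (A*Y + A) = 9 + (A + A*Y) = 9 + A + A*Y)
U*(-86 + R(17, -2)) = 253*(-86 + (9 - 2 - 2*17)) = 253*(-86 + (9 - 2 - 34)) = 253*(-86 - 27) = 253*(-113) = -28589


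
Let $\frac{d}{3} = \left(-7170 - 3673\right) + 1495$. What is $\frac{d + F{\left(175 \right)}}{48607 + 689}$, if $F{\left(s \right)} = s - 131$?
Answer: $- \frac{1750}{3081} \approx -0.568$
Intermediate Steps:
$d = -28044$ ($d = 3 \left(\left(-7170 - 3673\right) + 1495\right) = 3 \left(-10843 + 1495\right) = 3 \left(-9348\right) = -28044$)
$F{\left(s \right)} = -131 + s$
$\frac{d + F{\left(175 \right)}}{48607 + 689} = \frac{-28044 + \left(-131 + 175\right)}{48607 + 689} = \frac{-28044 + 44}{49296} = \left(-28000\right) \frac{1}{49296} = - \frac{1750}{3081}$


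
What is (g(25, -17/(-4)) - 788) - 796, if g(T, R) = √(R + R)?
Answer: -1584 + √34/2 ≈ -1581.1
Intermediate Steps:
g(T, R) = √2*√R (g(T, R) = √(2*R) = √2*√R)
(g(25, -17/(-4)) - 788) - 796 = (√2*√(-17/(-4)) - 788) - 796 = (√2*√(-17*(-¼)) - 788) - 796 = (√2*√(17/4) - 788) - 796 = (√2*(√17/2) - 788) - 796 = (√34/2 - 788) - 796 = (-788 + √34/2) - 796 = -1584 + √34/2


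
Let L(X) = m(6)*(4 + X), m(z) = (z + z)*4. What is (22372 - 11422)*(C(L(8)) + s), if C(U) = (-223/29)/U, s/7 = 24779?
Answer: 5287679607425/2784 ≈ 1.8993e+9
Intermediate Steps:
s = 173453 (s = 7*24779 = 173453)
m(z) = 8*z (m(z) = (2*z)*4 = 8*z)
L(X) = 192 + 48*X (L(X) = (8*6)*(4 + X) = 48*(4 + X) = 192 + 48*X)
C(U) = -223/(29*U) (C(U) = (-223*1/29)/U = -223/(29*U))
(22372 - 11422)*(C(L(8)) + s) = (22372 - 11422)*(-223/(29*(192 + 48*8)) + 173453) = 10950*(-223/(29*(192 + 384)) + 173453) = 10950*(-223/29/576 + 173453) = 10950*(-223/29*1/576 + 173453) = 10950*(-223/16704 + 173453) = 10950*(2897358689/16704) = 5287679607425/2784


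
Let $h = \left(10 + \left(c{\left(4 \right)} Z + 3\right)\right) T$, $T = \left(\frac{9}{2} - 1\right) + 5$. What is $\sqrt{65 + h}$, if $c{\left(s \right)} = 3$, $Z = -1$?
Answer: $5 \sqrt{6} \approx 12.247$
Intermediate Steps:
$T = \frac{17}{2}$ ($T = \left(9 \cdot \frac{1}{2} - 1\right) + 5 = \left(\frac{9}{2} - 1\right) + 5 = \frac{7}{2} + 5 = \frac{17}{2} \approx 8.5$)
$h = 85$ ($h = \left(10 + \left(3 \left(-1\right) + 3\right)\right) \frac{17}{2} = \left(10 + \left(-3 + 3\right)\right) \frac{17}{2} = \left(10 + 0\right) \frac{17}{2} = 10 \cdot \frac{17}{2} = 85$)
$\sqrt{65 + h} = \sqrt{65 + 85} = \sqrt{150} = 5 \sqrt{6}$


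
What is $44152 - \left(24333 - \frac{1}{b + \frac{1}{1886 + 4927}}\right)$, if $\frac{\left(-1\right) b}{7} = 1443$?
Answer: $\frac{1363906154915}{68818112} \approx 19819.0$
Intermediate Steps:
$b = -10101$ ($b = \left(-7\right) 1443 = -10101$)
$44152 - \left(24333 - \frac{1}{b + \frac{1}{1886 + 4927}}\right) = 44152 - \left(24333 - \frac{1}{-10101 + \frac{1}{1886 + 4927}}\right) = 44152 - \left(24333 - \frac{1}{-10101 + \frac{1}{6813}}\right) = 44152 - \left(24333 + \frac{6813}{68818112}\right) = 44152 - \frac{1674551126109}{68818112} = \frac{1363906154915}{68818112}$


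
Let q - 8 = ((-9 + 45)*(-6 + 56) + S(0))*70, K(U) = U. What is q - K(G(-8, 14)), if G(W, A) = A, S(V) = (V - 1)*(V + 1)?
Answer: 125924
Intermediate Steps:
S(V) = (1 + V)*(-1 + V) (S(V) = (-1 + V)*(1 + V) = (1 + V)*(-1 + V))
q = 125938 (q = 8 + ((-9 + 45)*(-6 + 56) + (-1 + 0²))*70 = 8 + (36*50 + (-1 + 0))*70 = 8 + (1800 - 1)*70 = 8 + 1799*70 = 8 + 125930 = 125938)
q - K(G(-8, 14)) = 125938 - 1*14 = 125938 - 14 = 125924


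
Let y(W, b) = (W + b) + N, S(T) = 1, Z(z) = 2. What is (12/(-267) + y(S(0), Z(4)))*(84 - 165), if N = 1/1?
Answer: -28512/89 ≈ -320.36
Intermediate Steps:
N = 1
y(W, b) = 1 + W + b (y(W, b) = (W + b) + 1 = 1 + W + b)
(12/(-267) + y(S(0), Z(4)))*(84 - 165) = (12/(-267) + (1 + 1 + 2))*(84 - 165) = (12*(-1/267) + 4)*(-81) = (-4/89 + 4)*(-81) = (352/89)*(-81) = -28512/89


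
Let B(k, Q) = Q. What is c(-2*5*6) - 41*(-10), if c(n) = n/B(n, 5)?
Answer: 398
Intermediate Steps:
c(n) = n/5
c(-2*5*6) - 41*(-10) = (-2*5*6)/5 - 41*(-10) = (-10*6)/5 + 410 = (⅕)*(-60) + 410 = -12 + 410 = 398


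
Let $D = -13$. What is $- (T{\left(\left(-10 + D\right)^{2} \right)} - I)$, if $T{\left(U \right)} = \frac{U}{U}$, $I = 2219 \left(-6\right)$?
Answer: $-13315$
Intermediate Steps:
$I = -13314$
$T{\left(U \right)} = 1$
$- (T{\left(\left(-10 + D\right)^{2} \right)} - I) = - (1 - -13314) = - (1 + 13314) = \left(-1\right) 13315 = -13315$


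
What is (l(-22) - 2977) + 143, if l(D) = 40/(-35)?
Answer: -19846/7 ≈ -2835.1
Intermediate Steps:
l(D) = -8/7 (l(D) = 40*(-1/35) = -8/7)
(l(-22) - 2977) + 143 = (-8/7 - 2977) + 143 = -20847/7 + 143 = -19846/7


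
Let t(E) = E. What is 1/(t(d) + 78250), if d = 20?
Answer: 1/78270 ≈ 1.2776e-5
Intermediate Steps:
1/(t(d) + 78250) = 1/(20 + 78250) = 1/78270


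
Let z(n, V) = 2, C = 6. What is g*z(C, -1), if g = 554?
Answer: 1108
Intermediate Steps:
g*z(C, -1) = 554*2 = 1108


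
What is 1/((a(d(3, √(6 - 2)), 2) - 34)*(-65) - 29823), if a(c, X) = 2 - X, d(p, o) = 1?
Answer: -1/27613 ≈ -3.6215e-5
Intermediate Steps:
1/((a(d(3, √(6 - 2)), 2) - 34)*(-65) - 29823) = 1/(((2 - 1*2) - 34)*(-65) - 29823) = 1/(((2 - 2) - 34)*(-65) - 29823) = 1/((0 - 34)*(-65) - 29823) = 1/(-34*(-65) - 29823) = 1/(2210 - 29823) = 1/(-27613) = -1/27613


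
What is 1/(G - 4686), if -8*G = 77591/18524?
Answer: -148192/694505303 ≈ -0.00021338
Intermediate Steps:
G = -77591/148192 (G = -77591/(8*18524) = -⅛*77591/18524 = -77591/148192 ≈ -0.52358)
1/(G - 4686) = 1/(-77591/148192 - 4686) = 1/(-694505303/148192) = -148192/694505303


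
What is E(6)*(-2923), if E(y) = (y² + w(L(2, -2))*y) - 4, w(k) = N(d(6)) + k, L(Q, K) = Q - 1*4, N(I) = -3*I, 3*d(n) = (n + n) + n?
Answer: 257224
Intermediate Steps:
d(n) = n (d(n) = ((n + n) + n)/3 = (2*n + n)/3 = (3*n)/3 = n)
L(Q, K) = -4 + Q (L(Q, K) = Q - 4 = -4 + Q)
w(k) = -18 + k (w(k) = -3*6 + k = -18 + k)
E(y) = -4 + y² - 20*y (E(y) = (y² + (-18 + (-4 + 2))*y) - 4 = (y² + (-18 - 2)*y) - 4 = (y² - 20*y) - 4 = -4 + y² - 20*y)
E(6)*(-2923) = (-4 + 6² - 20*6)*(-2923) = (-4 + 36 - 120)*(-2923) = -88*(-2923) = 257224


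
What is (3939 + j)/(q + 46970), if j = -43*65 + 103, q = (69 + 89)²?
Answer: 1247/71934 ≈ 0.017335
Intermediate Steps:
q = 24964 (q = 158² = 24964)
j = -2692 (j = -2795 + 103 = -2692)
(3939 + j)/(q + 46970) = (3939 - 2692)/(24964 + 46970) = 1247/71934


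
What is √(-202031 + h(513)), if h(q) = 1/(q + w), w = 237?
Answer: I*√4545697470/150 ≈ 449.48*I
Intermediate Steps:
h(q) = 1/(237 + q) (h(q) = 1/(q + 237) = 1/(237 + q))
√(-202031 + h(513)) = √(-202031 + 1/(237 + 513)) = √(-202031 + 1/750) = √(-151523249/750) = I*√4545697470/150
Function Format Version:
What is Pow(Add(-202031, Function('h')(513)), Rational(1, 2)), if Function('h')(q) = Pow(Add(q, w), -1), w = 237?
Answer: Mul(Rational(1, 150), I, Pow(4545697470, Rational(1, 2))) ≈ Mul(449.48, I)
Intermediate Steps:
Function('h')(q) = Pow(Add(237, q), -1) (Function('h')(q) = Pow(Add(q, 237), -1) = Pow(Add(237, q), -1))
Pow(Add(-202031, Function('h')(513)), Rational(1, 2)) = Pow(Add(-202031, Pow(Add(237, 513), -1)), Rational(1, 2)) = Pow(Add(-202031, Pow(750, -1)), Rational(1, 2)) = Pow(Add(-202031, Rational(1, 750)), Rational(1, 2)) = Pow(Rational(-151523249, 750), Rational(1, 2)) = Mul(Rational(1, 150), I, Pow(4545697470, Rational(1, 2)))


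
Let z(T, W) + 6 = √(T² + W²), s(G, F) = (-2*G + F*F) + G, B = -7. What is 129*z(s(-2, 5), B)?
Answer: -774 + 129*√778 ≈ 2824.2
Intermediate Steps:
s(G, F) = F² - G (s(G, F) = (-2*G + F²) + G = (F² - 2*G) + G = F² - G)
z(T, W) = -6 + √(T² + W²)
129*z(s(-2, 5), B) = 129*(-6 + √((5² - 1*(-2))² + (-7)²)) = 129*(-6 + √((25 + 2)² + 49)) = 129*(-6 + √(27² + 49)) = 129*(-6 + √(729 + 49)) = 129*(-6 + √778) = -774 + 129*√778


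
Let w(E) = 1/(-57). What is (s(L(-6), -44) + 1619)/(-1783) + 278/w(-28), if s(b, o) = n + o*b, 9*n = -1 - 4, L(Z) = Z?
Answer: -254297704/16047 ≈ -15847.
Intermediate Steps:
n = -5/9 (n = (-1 - 4)/9 = (⅑)*(-5) = -5/9 ≈ -0.55556)
w(E) = -1/57
s(b, o) = -5/9 + b*o (s(b, o) = -5/9 + o*b = -5/9 + b*o)
(s(L(-6), -44) + 1619)/(-1783) + 278/w(-28) = ((-5/9 - 6*(-44)) + 1619)/(-1783) + 278/(-1/57) = ((-5/9 + 264) + 1619)*(-1/1783) + 278*(-57) = (2371/9 + 1619)*(-1/1783) - 15846 = (16942/9)*(-1/1783) - 15846 = -16942/16047 - 15846 = -254297704/16047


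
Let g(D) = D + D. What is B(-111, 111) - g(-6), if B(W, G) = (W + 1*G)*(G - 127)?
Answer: 12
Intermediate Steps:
B(W, G) = (-127 + G)*(G + W) (B(W, G) = (W + G)*(-127 + G) = (G + W)*(-127 + G) = (-127 + G)*(G + W))
g(D) = 2*D
B(-111, 111) - g(-6) = (111**2 - 127*111 - 127*(-111) + 111*(-111)) - 2*(-6) = (12321 - 14097 + 14097 - 12321) - 1*(-12) = 0 + 12 = 12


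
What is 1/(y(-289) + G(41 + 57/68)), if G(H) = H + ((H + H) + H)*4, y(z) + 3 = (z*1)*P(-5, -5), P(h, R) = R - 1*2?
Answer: 68/174345 ≈ 0.00039003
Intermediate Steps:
P(h, R) = -2 + R (P(h, R) = R - 2 = -2 + R)
y(z) = -3 - 7*z (y(z) = -3 + (z*1)*(-2 - 5) = -3 + z*(-7) = -3 - 7*z)
G(H) = 13*H (G(H) = H + (2*H + H)*4 = H + (3*H)*4 = H + 12*H = 13*H)
1/(y(-289) + G(41 + 57/68)) = 1/((-3 - 7*(-289)) + 13*(41 + 57/68)) = 1/((-3 + 2023) + 13*(41 + 57*(1/68))) = 1/(2020 + 13*(41 + 57/68)) = 1/(2020 + 13*(2845/68)) = 1/(2020 + 36985/68) = 1/(174345/68) = 68/174345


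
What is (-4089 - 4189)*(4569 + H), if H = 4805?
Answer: -77597972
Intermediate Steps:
(-4089 - 4189)*(4569 + H) = (-4089 - 4189)*(4569 + 4805) = -8278*9374 = -77597972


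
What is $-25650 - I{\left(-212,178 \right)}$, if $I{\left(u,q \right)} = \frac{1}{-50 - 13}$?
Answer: $- \frac{1615949}{63} \approx -25650.0$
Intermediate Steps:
$I{\left(u,q \right)} = - \frac{1}{63}$ ($I{\left(u,q \right)} = \frac{1}{-63} = - \frac{1}{63}$)
$-25650 - I{\left(-212,178 \right)} = -25650 - - \frac{1}{63} = -25650 + \frac{1}{63} = - \frac{1615949}{63}$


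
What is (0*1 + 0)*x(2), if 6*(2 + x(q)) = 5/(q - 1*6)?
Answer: 0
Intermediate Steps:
x(q) = -2 + 5/(6*(-6 + q)) (x(q) = -2 + (5/(q - 1*6))/6 = -2 + (5/(q - 6))/6 = -2 + (5/(-6 + q))/6 = -2 + 5/(6*(-6 + q)))
(0*1 + 0)*x(2) = (0*1 + 0)*((77 - 12*2)/(6*(-6 + 2))) = (0 + 0)*((⅙)*(77 - 24)/(-4)) = 0*((⅙)*(-¼)*53) = 0*(-53/24) = 0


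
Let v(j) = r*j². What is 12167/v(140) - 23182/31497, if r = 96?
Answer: -14412009067/19754918400 ≈ -0.72954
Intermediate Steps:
v(j) = 96*j²
12167/v(140) - 23182/31497 = 12167/((96*140²)) - 23182/31497 = 12167/((96*19600)) - 23182*1/31497 = 12167/1881600 - 23182/31497 = -14412009067/19754918400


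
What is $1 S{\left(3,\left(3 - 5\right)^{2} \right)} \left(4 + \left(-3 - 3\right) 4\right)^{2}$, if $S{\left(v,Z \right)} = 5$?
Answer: $2000$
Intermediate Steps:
$1 S{\left(3,\left(3 - 5\right)^{2} \right)} \left(4 + \left(-3 - 3\right) 4\right)^{2} = 1 \cdot 5 \left(4 + \left(-3 - 3\right) 4\right)^{2} = 5 \left(4 - 24\right)^{2} = 5 \left(-20\right)^{2} = 5 \cdot 400 = 2000$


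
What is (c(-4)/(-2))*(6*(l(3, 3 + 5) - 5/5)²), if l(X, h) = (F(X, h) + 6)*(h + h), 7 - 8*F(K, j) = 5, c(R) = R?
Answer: 117612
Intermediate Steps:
F(K, j) = ¼ (F(K, j) = 7/8 - ⅛*5 = 7/8 - 5/8 = ¼)
l(X, h) = 25*h/2 (l(X, h) = (¼ + 6)*(h + h) = 25*(2*h)/4 = 25*h/2)
(c(-4)/(-2))*(6*(l(3, 3 + 5) - 5/5)²) = (-4/(-2))*(6*(25*(3 + 5)/2 - 5/5)²) = (-4*(-½))*(6*((25/2)*8 - 5*⅕)²) = 2*(6*(100 - 1)²) = 2*(6*99²) = 2*(6*9801) = 2*58806 = 117612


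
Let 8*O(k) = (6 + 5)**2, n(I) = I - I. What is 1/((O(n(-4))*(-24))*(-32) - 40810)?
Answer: -1/29194 ≈ -3.4254e-5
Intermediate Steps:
n(I) = 0
O(k) = 121/8 (O(k) = (6 + 5)**2/8 = (1/8)*11**2 = (1/8)*121 = 121/8)
1/((O(n(-4))*(-24))*(-32) - 40810) = 1/(((121/8)*(-24))*(-32) - 40810) = 1/(-363*(-32) - 40810) = 1/(11616 - 40810) = 1/(-29194) = -1/29194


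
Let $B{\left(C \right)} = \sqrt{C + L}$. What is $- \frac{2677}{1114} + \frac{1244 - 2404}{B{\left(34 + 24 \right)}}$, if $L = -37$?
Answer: $- \frac{2677}{1114} - \frac{1160 \sqrt{21}}{21} \approx -255.54$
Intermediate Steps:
$B{\left(C \right)} = \sqrt{-37 + C}$ ($B{\left(C \right)} = \sqrt{C - 37} = \sqrt{-37 + C}$)
$- \frac{2677}{1114} + \frac{1244 - 2404}{B{\left(34 + 24 \right)}} = - \frac{2677}{1114} + \frac{1244 - 2404}{\sqrt{-37 + \left(34 + 24\right)}} = \left(-2677\right) \frac{1}{1114} + \frac{1244 - 2404}{\sqrt{-37 + 58}} = - \frac{2677}{1114} - \frac{1160}{\sqrt{21}} = - \frac{2677}{1114} - 1160 \frac{\sqrt{21}}{21} = - \frac{2677}{1114} - \frac{1160 \sqrt{21}}{21}$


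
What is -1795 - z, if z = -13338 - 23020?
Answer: 34563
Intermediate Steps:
z = -36358
-1795 - z = -1795 - 1*(-36358) = -1795 + 36358 = 34563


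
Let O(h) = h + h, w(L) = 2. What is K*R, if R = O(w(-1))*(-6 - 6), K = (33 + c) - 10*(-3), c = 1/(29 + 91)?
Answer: -15122/5 ≈ -3024.4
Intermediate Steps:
O(h) = 2*h
c = 1/120 ≈ 0.0083333
K = 7561/120 (K = (33 + 1/120) - 10*(-3) = 3961/120 + 30 = 7561/120 ≈ 63.008)
R = -48 (R = (2*2)*(-6 - 6) = 4*(-12) = -48)
K*R = (7561/120)*(-48) = -15122/5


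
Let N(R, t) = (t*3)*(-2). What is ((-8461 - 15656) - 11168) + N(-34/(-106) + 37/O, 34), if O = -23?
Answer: -35489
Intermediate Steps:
N(R, t) = -6*t (N(R, t) = (3*t)*(-2) = -6*t)
((-8461 - 15656) - 11168) + N(-34/(-106) + 37/O, 34) = ((-8461 - 15656) - 11168) - 6*34 = (-24117 - 11168) - 204 = -35285 - 204 = -35489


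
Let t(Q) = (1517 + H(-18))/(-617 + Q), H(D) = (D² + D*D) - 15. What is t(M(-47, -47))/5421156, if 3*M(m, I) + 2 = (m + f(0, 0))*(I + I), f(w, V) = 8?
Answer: 1075/1638092638 ≈ 6.5625e-7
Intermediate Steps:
H(D) = -15 + 2*D² (H(D) = (D² + D²) - 15 = 2*D² - 15 = -15 + 2*D²)
M(m, I) = -⅔ + 2*I*(8 + m)/3 (M(m, I) = -⅔ + ((m + 8)*(I + I))/3 = -⅔ + ((8 + m)*(2*I))/3 = -⅔ + (2*I*(8 + m))/3 = -⅔ + 2*I*(8 + m)/3)
t(Q) = 2150/(-617 + Q) (t(Q) = (1517 + (-15 + 2*(-18)²))/(-617 + Q) = (1517 + (-15 + 2*324))/(-617 + Q) = (1517 + (-15 + 648))/(-617 + Q) = (1517 + 633)/(-617 + Q) = 2150/(-617 + Q))
t(M(-47, -47))/5421156 = (2150/(-617 + (-⅔ + (16/3)*(-47) + (⅔)*(-47)*(-47))))/5421156 = (2150/(-617 + (-⅔ - 752/3 + 4418/3)))*(1/5421156) = (2150/(-617 + 3664/3))*(1/5421156) = (2150/(1813/3))*(1/5421156) = (2150*(3/1813))*(1/5421156) = (6450/1813)*(1/5421156) = 1075/1638092638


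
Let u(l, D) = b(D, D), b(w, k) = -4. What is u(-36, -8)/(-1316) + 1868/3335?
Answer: 617907/1097215 ≈ 0.56316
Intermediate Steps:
u(l, D) = -4
u(-36, -8)/(-1316) + 1868/3335 = -4/(-1316) + 1868/3335 = -4*(-1/1316) + 1868*(1/3335) = 1/329 + 1868/3335 = 617907/1097215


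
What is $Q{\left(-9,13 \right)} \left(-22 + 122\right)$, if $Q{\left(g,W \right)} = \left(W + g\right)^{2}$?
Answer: $1600$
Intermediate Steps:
$Q{\left(-9,13 \right)} \left(-22 + 122\right) = \left(13 - 9\right)^{2} \left(-22 + 122\right) = 4^{2} \cdot 100 = 16 \cdot 100 = 1600$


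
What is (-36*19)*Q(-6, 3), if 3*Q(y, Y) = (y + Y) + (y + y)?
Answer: 3420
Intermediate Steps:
Q(y, Y) = y + Y/3 (Q(y, Y) = ((y + Y) + (y + y))/3 = ((Y + y) + 2*y)/3 = (Y + 3*y)/3 = y + Y/3)
(-36*19)*Q(-6, 3) = (-36*19)*(-6 + (⅓)*3) = -684*(-6 + 1) = -684*(-5) = 3420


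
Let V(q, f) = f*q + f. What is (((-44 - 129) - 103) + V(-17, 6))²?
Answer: 138384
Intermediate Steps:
V(q, f) = f + f*q
(((-44 - 129) - 103) + V(-17, 6))² = (((-44 - 129) - 103) + 6*(1 - 17))² = ((-173 - 103) + 6*(-16))² = (-276 - 96)² = (-372)² = 138384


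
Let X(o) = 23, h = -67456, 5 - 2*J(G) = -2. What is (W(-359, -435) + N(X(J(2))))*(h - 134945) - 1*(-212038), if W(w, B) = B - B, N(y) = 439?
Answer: -88642001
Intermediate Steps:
J(G) = 7/2 (J(G) = 5/2 - ½*(-2) = 5/2 + 1 = 7/2)
W(w, B) = 0
(W(-359, -435) + N(X(J(2))))*(h - 134945) - 1*(-212038) = (0 + 439)*(-67456 - 134945) - 1*(-212038) = 439*(-202401) + 212038 = -88854039 + 212038 = -88642001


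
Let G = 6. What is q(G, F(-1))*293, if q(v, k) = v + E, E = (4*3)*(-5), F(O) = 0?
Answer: -15822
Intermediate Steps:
E = -60 (E = 12*(-5) = -60)
q(v, k) = -60 + v (q(v, k) = v - 60 = -60 + v)
q(G, F(-1))*293 = (-60 + 6)*293 = -54*293 = -15822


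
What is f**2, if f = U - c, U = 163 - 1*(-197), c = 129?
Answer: 53361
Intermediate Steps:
U = 360 (U = 163 + 197 = 360)
f = 231 (f = 360 - 1*129 = 360 - 129 = 231)
f**2 = 231**2 = 53361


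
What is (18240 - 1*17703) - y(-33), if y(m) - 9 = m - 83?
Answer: 644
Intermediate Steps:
y(m) = -74 + m (y(m) = 9 + (m - 83) = 9 + (-83 + m) = -74 + m)
(18240 - 1*17703) - y(-33) = (18240 - 1*17703) - (-74 - 33) = (18240 - 17703) - 1*(-107) = 537 + 107 = 644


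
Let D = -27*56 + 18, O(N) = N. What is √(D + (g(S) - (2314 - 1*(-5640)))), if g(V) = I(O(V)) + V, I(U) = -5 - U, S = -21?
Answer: I*√9453 ≈ 97.227*I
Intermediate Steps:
D = -1494 (D = -1512 + 18 = -1494)
g(V) = -5 (g(V) = (-5 - V) + V = -5)
√(D + (g(S) - (2314 - 1*(-5640)))) = √(-1494 + (-5 - (2314 - 1*(-5640)))) = √(-1494 + (-5 - (2314 + 5640))) = √(-1494 + (-5 - 1*7954)) = √(-1494 + (-5 - 7954)) = √(-1494 - 7959) = √(-9453) = I*√9453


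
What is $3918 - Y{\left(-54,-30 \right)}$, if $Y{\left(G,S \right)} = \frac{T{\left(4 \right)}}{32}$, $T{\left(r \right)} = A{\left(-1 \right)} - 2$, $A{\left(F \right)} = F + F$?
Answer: $\frac{31345}{8} \approx 3918.1$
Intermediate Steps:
$A{\left(F \right)} = 2 F$
$T{\left(r \right)} = -4$ ($T{\left(r \right)} = 2 \left(-1\right) - 2 = -2 - 2 = -4$)
$Y{\left(G,S \right)} = - \frac{1}{8}$ ($Y{\left(G,S \right)} = - \frac{4}{32} = \left(-4\right) \frac{1}{32} = - \frac{1}{8}$)
$3918 - Y{\left(-54,-30 \right)} = 3918 - - \frac{1}{8} = 3918 + \frac{1}{8} = \frac{31345}{8}$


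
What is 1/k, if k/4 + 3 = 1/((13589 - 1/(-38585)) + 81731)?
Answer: -3677922201/44134912072 ≈ -0.083334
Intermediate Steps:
k = -44134912072/3677922201 (k = -12 + 4/((13589 - 1/(-38585)) + 81731) = -12 + 4/((13589 - 1*(-1/38585)) + 81731) = -12 + 4/((13589 + 1/38585) + 81731) = -12 + 4/(524331566/38585 + 81731) = -12 + 4/(3677922201/38585) = -12 + 4*(38585/3677922201) = -12 + 154340/3677922201 = -44134912072/3677922201 ≈ -12.000)
1/k = 1/(-44134912072/3677922201) = -3677922201/44134912072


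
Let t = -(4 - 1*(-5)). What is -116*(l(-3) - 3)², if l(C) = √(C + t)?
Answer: 348 + 1392*I*√3 ≈ 348.0 + 2411.0*I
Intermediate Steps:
t = -9 (t = -(4 + 5) = -1*9 = -9)
l(C) = √(-9 + C) (l(C) = √(C - 9) = √(-9 + C))
-116*(l(-3) - 3)² = -116*(√(-9 - 3) - 3)² = -116*(√(-12) - 3)² = -116*(2*I*√3 - 3)² = -116*(-3 + 2*I*√3)²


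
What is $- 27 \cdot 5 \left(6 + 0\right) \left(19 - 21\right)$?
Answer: $1620$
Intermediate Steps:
$- 27 \cdot 5 \left(6 + 0\right) \left(19 - 21\right) = - 27 \cdot 5 \cdot 6 \left(19 - 21\right) = \left(-27\right) 30 \left(-2\right) = \left(-810\right) \left(-2\right) = 1620$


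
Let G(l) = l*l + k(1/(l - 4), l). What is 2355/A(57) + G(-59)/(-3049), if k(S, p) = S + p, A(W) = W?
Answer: 146692180/3649653 ≈ 40.193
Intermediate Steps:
G(l) = l + l² + 1/(-4 + l) (G(l) = l*l + (1/(l - 4) + l) = l² + (1/(-4 + l) + l) = l² + (l + 1/(-4 + l)) = l + l² + 1/(-4 + l))
2355/A(57) + G(-59)/(-3049) = 2355/57 + ((1 - 59*(1 - 59)*(-4 - 59))/(-4 - 59))/(-3049) = 2355*(1/57) + ((1 - 59*(-58)*(-63))/(-63))*(-1/3049) = 785/19 - (1 - 215586)/63*(-1/3049) = 785/19 - 1/63*(-215585)*(-1/3049) = 785/19 + (215585/63)*(-1/3049) = 785/19 - 215585/192087 = 146692180/3649653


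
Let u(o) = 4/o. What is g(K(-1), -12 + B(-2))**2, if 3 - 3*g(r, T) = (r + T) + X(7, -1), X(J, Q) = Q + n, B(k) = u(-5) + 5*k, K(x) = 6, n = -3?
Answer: 14161/225 ≈ 62.938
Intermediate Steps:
B(k) = -4/5 + 5*k (B(k) = 4/(-5) + 5*k = 4*(-1/5) + 5*k = -4/5 + 5*k)
X(J, Q) = -3 + Q (X(J, Q) = Q - 3 = -3 + Q)
g(r, T) = 7/3 - T/3 - r/3 (g(r, T) = 1 - ((r + T) + (-3 - 1))/3 = 1 - ((T + r) - 4)/3 = 1 - (-4 + T + r)/3 = 1 + (4/3 - T/3 - r/3) = 7/3 - T/3 - r/3)
g(K(-1), -12 + B(-2))**2 = (7/3 - (-12 + (-4/5 + 5*(-2)))/3 - 1/3*6)**2 = (7/3 - (-12 + (-4/5 - 10))/3 - 2)**2 = (7/3 - (-12 - 54/5)/3 - 2)**2 = (7/3 - 1/3*(-114/5) - 2)**2 = (7/3 + 38/5 - 2)**2 = (119/15)**2 = 14161/225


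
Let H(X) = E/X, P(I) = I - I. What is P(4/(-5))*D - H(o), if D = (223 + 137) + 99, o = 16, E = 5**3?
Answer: -125/16 ≈ -7.8125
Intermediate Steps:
P(I) = 0
E = 125
D = 459 (D = 360 + 99 = 459)
H(X) = 125/X
P(4/(-5))*D - H(o) = 0*459 - 125/16 = 0 - 125/16 = -125/16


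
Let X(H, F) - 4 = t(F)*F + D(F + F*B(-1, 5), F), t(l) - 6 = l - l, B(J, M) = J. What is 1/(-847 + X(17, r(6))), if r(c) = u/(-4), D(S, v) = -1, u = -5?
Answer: -2/1673 ≈ -0.0011955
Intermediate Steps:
t(l) = 6 (t(l) = 6 + (l - l) = 6 + 0 = 6)
r(c) = 5/4 (r(c) = -5/(-4) = -5*(-¼) = 5/4)
X(H, F) = 3 + 6*F (X(H, F) = 4 + (6*F - 1) = 4 + (-1 + 6*F) = 3 + 6*F)
1/(-847 + X(17, r(6))) = 1/(-847 + (3 + 6*(5/4))) = 1/(-847 + (3 + 15/2)) = 1/(-847 + 21/2) = 1/(-1673/2) = -2/1673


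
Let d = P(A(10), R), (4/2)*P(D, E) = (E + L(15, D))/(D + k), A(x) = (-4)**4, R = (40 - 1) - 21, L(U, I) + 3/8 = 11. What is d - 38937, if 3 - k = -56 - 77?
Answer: -244212635/6272 ≈ -38937.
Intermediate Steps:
L(U, I) = 85/8 (L(U, I) = -3/8 + 11 = 85/8)
R = 18 (R = 39 - 21 = 18)
k = 136 (k = 3 - (-56 - 77) = 3 - 1*(-133) = 3 + 133 = 136)
A(x) = 256
P(D, E) = (85/8 + E)/(2*(136 + D)) (P(D, E) = ((E + 85/8)/(D + 136))/2 = ((85/8 + E)/(136 + D))/2 = (85/8 + E)/(2*(136 + D)))
d = 229/6272 (d = (85 + 8*18)/(16*(136 + 256)) = (1/16)*(85 + 144)/392 = (1/16)*(1/392)*229 = 229/6272 ≈ 0.036511)
d - 38937 = 229/6272 - 38937 = -244212635/6272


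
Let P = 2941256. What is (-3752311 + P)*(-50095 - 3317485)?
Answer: 2731292596900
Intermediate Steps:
(-3752311 + P)*(-50095 - 3317485) = (-3752311 + 2941256)*(-50095 - 3317485) = -811055*(-3367580) = 2731292596900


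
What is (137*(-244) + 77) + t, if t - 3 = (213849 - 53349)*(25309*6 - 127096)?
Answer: 3973625652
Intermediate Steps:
t = 3973659003 (t = 3 + (213849 - 53349)*(25309*6 - 127096) = 3 + 160500*(151854 - 127096) = 3 + 160500*24758 = 3 + 3973659000 = 3973659003)
(137*(-244) + 77) + t = (137*(-244) + 77) + 3973659003 = (-33428 + 77) + 3973659003 = -33351 + 3973659003 = 3973625652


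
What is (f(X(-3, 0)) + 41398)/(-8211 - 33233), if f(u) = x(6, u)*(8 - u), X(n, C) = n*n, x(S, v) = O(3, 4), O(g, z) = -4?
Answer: -20701/20722 ≈ -0.99899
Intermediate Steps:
x(S, v) = -4
X(n, C) = n²
f(u) = -32 + 4*u (f(u) = -4*(8 - u) = -32 + 4*u)
(f(X(-3, 0)) + 41398)/(-8211 - 33233) = ((-32 + 4*(-3)²) + 41398)/(-8211 - 33233) = ((-32 + 4*9) + 41398)/(-41444) = ((-32 + 36) + 41398)*(-1/41444) = (4 + 41398)*(-1/41444) = 41402*(-1/41444) = -20701/20722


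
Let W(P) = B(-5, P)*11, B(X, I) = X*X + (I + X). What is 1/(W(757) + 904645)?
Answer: 1/913192 ≈ 1.0951e-6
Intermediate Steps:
B(X, I) = I + X + X² (B(X, I) = X² + (I + X) = I + X + X²)
W(P) = 220 + 11*P (W(P) = (P - 5 + (-5)²)*11 = (P - 5 + 25)*11 = (20 + P)*11 = 220 + 11*P)
1/(W(757) + 904645) = 1/((220 + 11*757) + 904645) = 1/((220 + 8327) + 904645) = 1/(8547 + 904645) = 1/913192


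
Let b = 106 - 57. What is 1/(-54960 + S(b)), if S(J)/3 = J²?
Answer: -1/47757 ≈ -2.0939e-5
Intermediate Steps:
b = 49
S(J) = 3*J²
1/(-54960 + S(b)) = 1/(-54960 + 3*49²) = 1/(-54960 + 3*2401) = 1/(-54960 + 7203) = 1/(-47757) = -1/47757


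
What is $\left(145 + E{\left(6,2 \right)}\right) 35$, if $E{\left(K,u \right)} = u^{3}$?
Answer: $5355$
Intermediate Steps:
$\left(145 + E{\left(6,2 \right)}\right) 35 = \left(145 + 2^{3}\right) 35 = \left(145 + 8\right) 35 = 153 \cdot 35 = 5355$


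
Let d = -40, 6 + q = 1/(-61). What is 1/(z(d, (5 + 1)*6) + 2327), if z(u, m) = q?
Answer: 61/141580 ≈ 0.00043085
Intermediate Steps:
q = -367/61 (q = -6 + 1/(-61) = -6 - 1/61 = -367/61 ≈ -6.0164)
z(u, m) = -367/61
1/(z(d, (5 + 1)*6) + 2327) = 1/(-367/61 + 2327) = 1/(141580/61) = 61/141580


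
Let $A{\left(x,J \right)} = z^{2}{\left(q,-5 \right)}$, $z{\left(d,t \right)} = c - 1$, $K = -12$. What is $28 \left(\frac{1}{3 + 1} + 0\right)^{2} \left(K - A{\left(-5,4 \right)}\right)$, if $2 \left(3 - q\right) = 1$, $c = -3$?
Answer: $-49$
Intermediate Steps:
$q = \frac{5}{2}$ ($q = 3 - \frac{1}{2} = \frac{5}{2} \approx 2.5$)
$z{\left(d,t \right)} = -4$ ($z{\left(d,t \right)} = -3 - 1 = -4$)
$A{\left(x,J \right)} = 16$ ($A{\left(x,J \right)} = \left(-4\right)^{2} = 16$)
$28 \left(\frac{1}{3 + 1} + 0\right)^{2} \left(K - A{\left(-5,4 \right)}\right) = 28 \left(\frac{1}{3 + 1} + 0\right)^{2} \left(-12 - 16\right) = 28 \left(\frac{1}{4} + 0\right)^{2} \left(-12 - 16\right) = 28 \left(\frac{1}{4} + 0\right)^{2} \left(-28\right) = \frac{28}{16} \left(-28\right) = 28 \cdot \frac{1}{16} \left(-28\right) = \frac{7}{4} \left(-28\right) = -49$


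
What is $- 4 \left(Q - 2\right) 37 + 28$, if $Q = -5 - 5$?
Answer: $1804$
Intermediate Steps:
$Q = -10$
$- 4 \left(Q - 2\right) 37 + 28 = - 4 \left(-10 - 2\right) 37 + 28 = \left(-4\right) \left(-12\right) 37 + 28 = 48 \cdot 37 + 28 = 1776 + 28 = 1804$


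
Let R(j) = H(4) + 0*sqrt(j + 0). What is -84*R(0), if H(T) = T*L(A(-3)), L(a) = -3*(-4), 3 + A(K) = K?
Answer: -4032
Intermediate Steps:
A(K) = -3 + K
L(a) = 12
H(T) = 12*T (H(T) = T*12 = 12*T)
R(j) = 48 (R(j) = 12*4 + 0*sqrt(j + 0) = 48 + 0*sqrt(j) = 48 + 0 = 48)
-84*R(0) = -84*48 = -4032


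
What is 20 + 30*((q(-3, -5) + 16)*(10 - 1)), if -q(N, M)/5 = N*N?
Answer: -7810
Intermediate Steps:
q(N, M) = -5*N² (q(N, M) = -5*N*N = -5*N²)
20 + 30*((q(-3, -5) + 16)*(10 - 1)) = 20 + 30*((-5*(-3)² + 16)*(10 - 1)) = 20 + 30*((-5*9 + 16)*9) = 20 + 30*((-45 + 16)*9) = 20 + 30*(-29*9) = 20 + 30*(-261) = 20 - 7830 = -7810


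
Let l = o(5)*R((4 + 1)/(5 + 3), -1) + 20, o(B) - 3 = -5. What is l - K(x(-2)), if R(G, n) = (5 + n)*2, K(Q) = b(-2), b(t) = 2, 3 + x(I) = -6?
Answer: 2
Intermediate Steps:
x(I) = -9 (x(I) = -3 - 6 = -9)
K(Q) = 2
o(B) = -2 (o(B) = 3 - 5 = -2)
R(G, n) = 10 + 2*n
l = 4 (l = -2*(10 + 2*(-1)) + 20 = -2*(10 - 2) + 20 = -2*8 + 20 = -16 + 20 = 4)
l - K(x(-2)) = 4 - 1*2 = 4 - 2 = 2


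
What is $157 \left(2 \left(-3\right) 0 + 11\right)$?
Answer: $1727$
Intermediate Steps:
$157 \left(2 \left(-3\right) 0 + 11\right) = 157 \left(\left(-6\right) 0 + 11\right) = 157 \left(0 + 11\right) = 157 \cdot 11 = 1727$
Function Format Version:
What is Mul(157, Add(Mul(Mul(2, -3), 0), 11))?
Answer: 1727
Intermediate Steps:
Mul(157, Add(Mul(Mul(2, -3), 0), 11)) = Mul(157, Add(Mul(-6, 0), 11)) = Mul(157, Add(0, 11)) = Mul(157, 11) = 1727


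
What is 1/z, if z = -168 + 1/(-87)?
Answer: -87/14617 ≈ -0.0059520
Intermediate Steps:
z = -14617/87 (z = -168 - 1/87 = -14617/87 ≈ -168.01)
1/z = 1/(-14617/87) = -87/14617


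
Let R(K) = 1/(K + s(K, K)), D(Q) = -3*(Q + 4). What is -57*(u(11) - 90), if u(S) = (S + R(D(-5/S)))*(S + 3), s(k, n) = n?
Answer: -140809/39 ≈ -3610.5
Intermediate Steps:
D(Q) = -12 - 3*Q (D(Q) = -3*(4 + Q) = -12 - 3*Q)
R(K) = 1/(2*K) (R(K) = 1/(K + K) = 1/(2*K))
u(S) = (3 + S)*(S + 1/(2*(-12 + 15/S))) (u(S) = (S + 1/(2*(-12 - (-15)/S)))*(S + 3) = (S + 1/(2*(-12 + 15/S)))*(3 + S) = (3 + S)*(S + 1/(2*(-12 + 15/S))))
-57*(u(11) - 90) = -57*((1/6)*11*(-93 + 24*11**2 + 41*11)/(-5 + 4*11) - 90) = -57*((1/6)*11*(-93 + 24*121 + 451)/(-5 + 44) - 90) = -57*((1/6)*11*(-93 + 2904 + 451)/39 - 90) = -57*((1/6)*11*(1/39)*3262 - 90) = -57*(17941/117 - 90) = -57*7411/117 = -140809/39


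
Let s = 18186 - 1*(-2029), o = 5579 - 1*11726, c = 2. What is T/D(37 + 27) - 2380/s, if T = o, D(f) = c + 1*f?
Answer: -8294579/88946 ≈ -93.254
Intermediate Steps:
o = -6147 (o = 5579 - 11726 = -6147)
D(f) = 2 + f (D(f) = 2 + 1*f = 2 + f)
T = -6147
s = 20215 (s = 18186 + 2029 = 20215)
T/D(37 + 27) - 2380/s = -6147/(2 + (37 + 27)) - 2380/20215 = -6147/(2 + 64) - 2380*1/20215 = -6147/66 - 476/4043 = -6147*1/66 - 476/4043 = -2049/22 - 476/4043 = -8294579/88946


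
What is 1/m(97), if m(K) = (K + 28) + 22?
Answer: 1/147 ≈ 0.0068027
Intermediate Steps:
m(K) = 50 + K (m(K) = (28 + K) + 22 = 50 + K)
1/m(97) = 1/(50 + 97) = 1/147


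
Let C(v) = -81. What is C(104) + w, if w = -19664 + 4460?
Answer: -15285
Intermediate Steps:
w = -15204
C(104) + w = -81 - 15204 = -15285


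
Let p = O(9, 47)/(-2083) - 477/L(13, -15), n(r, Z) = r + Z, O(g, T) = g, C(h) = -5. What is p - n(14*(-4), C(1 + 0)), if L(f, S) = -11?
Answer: 2391185/22913 ≈ 104.36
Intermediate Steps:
n(r, Z) = Z + r
p = 993492/22913 (p = 9/(-2083) - 477/(-11) = 9*(-1/2083) - 477*(-1/11) = -9/2083 + 477/11 = 993492/22913 ≈ 43.359)
p - n(14*(-4), C(1 + 0)) = 993492/22913 - (-5 + 14*(-4)) = 993492/22913 - (-5 - 56) = 993492/22913 - 1*(-61) = 993492/22913 + 61 = 2391185/22913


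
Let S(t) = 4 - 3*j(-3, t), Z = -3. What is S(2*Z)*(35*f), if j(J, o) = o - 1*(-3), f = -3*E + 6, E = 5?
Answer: -4095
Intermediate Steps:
f = -9 (f = -3*5 + 6 = -15 + 6 = -9)
j(J, o) = 3 + o (j(J, o) = o + 3 = 3 + o)
S(t) = -5 - 3*t (S(t) = 4 - 3*(3 + t) = 4 + (-9 - 3*t) = -5 - 3*t)
S(2*Z)*(35*f) = (-5 - 6*(-3))*(35*(-9)) = (-5 - 3*(-6))*(-315) = (-5 + 18)*(-315) = 13*(-315) = -4095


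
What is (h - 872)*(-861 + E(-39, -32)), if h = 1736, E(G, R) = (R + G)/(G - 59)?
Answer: -36420624/49 ≈ -7.4328e+5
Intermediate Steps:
E(G, R) = (G + R)/(-59 + G)
(h - 872)*(-861 + E(-39, -32)) = (1736 - 872)*(-861 + (-39 - 32)/(-59 - 39)) = 864*(-861 - 71/(-98)) = 864*(-861 - 1/98*(-71)) = 864*(-861 + 71/98) = 864*(-84307/98) = -36420624/49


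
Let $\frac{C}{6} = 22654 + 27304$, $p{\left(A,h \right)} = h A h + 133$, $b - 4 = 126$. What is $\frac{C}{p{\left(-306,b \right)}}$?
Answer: $- \frac{299748}{5171267} \approx -0.057964$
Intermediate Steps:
$b = 130$ ($b = 4 + 126 = 130$)
$p{\left(A,h \right)} = 133 + A h^{2}$ ($p{\left(A,h \right)} = A h h + 133 = A h^{2} + 133 = 133 + A h^{2}$)
$C = 299748$ ($C = 6 \left(22654 + 27304\right) = 6 \cdot 49958 = 299748$)
$\frac{C}{p{\left(-306,b \right)}} = \frac{299748}{133 - 306 \cdot 130^{2}} = \frac{299748}{133 - 5171400} = \frac{299748}{-5171267} = 299748 \left(- \frac{1}{5171267}\right) = - \frac{299748}{5171267}$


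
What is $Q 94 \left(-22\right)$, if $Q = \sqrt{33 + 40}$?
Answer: $- 2068 \sqrt{73} \approx -17669.0$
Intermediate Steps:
$Q = \sqrt{73} \approx 8.544$
$Q 94 \left(-22\right) = \sqrt{73} \cdot 94 \left(-22\right) = 94 \sqrt{73} \left(-22\right) = - 2068 \sqrt{73}$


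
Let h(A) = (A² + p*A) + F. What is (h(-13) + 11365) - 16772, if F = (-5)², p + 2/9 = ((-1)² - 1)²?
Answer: -46891/9 ≈ -5210.1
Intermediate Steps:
p = -2/9 (p = -2/9 + ((-1)² - 1)² = -2/9 + (1 - 1)² = -2/9 + 0² = -2/9 + 0 = -2/9 ≈ -0.22222)
F = 25
h(A) = 25 + A² - 2*A/9 (h(A) = (A² - 2*A/9) + 25 = 25 + A² - 2*A/9)
(h(-13) + 11365) - 16772 = ((25 + (-13)² - 2/9*(-13)) + 11365) - 16772 = ((25 + 169 + 26/9) + 11365) - 16772 = (1772/9 + 11365) - 16772 = 104057/9 - 16772 = -46891/9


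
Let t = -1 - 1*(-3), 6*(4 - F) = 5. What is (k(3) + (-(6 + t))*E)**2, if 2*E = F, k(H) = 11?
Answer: 25/9 ≈ 2.7778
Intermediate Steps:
F = 19/6 (F = 4 - 1/6*5 = 4 - 5/6 = 19/6 ≈ 3.1667)
t = 2 (t = -1 + 3 = 2)
E = 19/12 (E = (1/2)*(19/6) = 19/12 ≈ 1.5833)
(k(3) + (-(6 + t))*E)**2 = (11 - (6 + 2)*(19/12))**2 = (11 - 1*8*(19/12))**2 = (11 - 8*19/12)**2 = (11 - 38/3)**2 = (-5/3)**2 = 25/9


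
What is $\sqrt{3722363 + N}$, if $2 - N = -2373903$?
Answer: $2 \sqrt{1524067} \approx 2469.1$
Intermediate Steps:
$N = 2373905$ ($N = 2 - -2373903 = 2 + 2373903 = 2373905$)
$\sqrt{3722363 + N} = \sqrt{3722363 + 2373905} = \sqrt{6096268} = 2 \sqrt{1524067}$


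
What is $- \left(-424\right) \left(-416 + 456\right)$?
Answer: $16960$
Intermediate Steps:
$- \left(-424\right) \left(-416 + 456\right) = - \left(-424\right) 40 = \left(-1\right) \left(-16960\right) = 16960$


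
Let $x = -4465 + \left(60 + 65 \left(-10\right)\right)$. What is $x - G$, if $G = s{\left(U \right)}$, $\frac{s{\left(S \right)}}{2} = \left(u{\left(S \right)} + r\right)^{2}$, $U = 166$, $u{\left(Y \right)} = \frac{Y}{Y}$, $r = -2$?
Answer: $-5057$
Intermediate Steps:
$u{\left(Y \right)} = 1$
$s{\left(S \right)} = 2$ ($s{\left(S \right)} = 2 \left(1 - 2\right)^{2} = 2 \left(-1\right)^{2} = 2 \cdot 1 = 2$)
$G = 2$
$x = -5055$ ($x = -4465 + \left(60 - 650\right) = -4465 - 590 = -5055$)
$x - G = -5055 - 2 = -5057$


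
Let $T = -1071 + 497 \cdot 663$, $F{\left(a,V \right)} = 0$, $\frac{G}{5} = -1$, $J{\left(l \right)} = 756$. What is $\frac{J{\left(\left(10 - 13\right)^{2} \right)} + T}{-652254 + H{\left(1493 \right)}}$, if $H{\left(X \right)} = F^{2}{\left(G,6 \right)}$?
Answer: $- \frac{54866}{108709} \approx -0.50471$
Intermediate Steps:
$G = -5$ ($G = 5 \left(-1\right) = -5$)
$H{\left(X \right)} = 0$ ($H{\left(X \right)} = 0^{2} = 0$)
$T = 328440$ ($T = -1071 + 329511 = 328440$)
$\frac{J{\left(\left(10 - 13\right)^{2} \right)} + T}{-652254 + H{\left(1493 \right)}} = \frac{756 + 328440}{-652254 + 0} = \frac{329196}{-652254} = 329196 \left(- \frac{1}{652254}\right) = - \frac{54866}{108709}$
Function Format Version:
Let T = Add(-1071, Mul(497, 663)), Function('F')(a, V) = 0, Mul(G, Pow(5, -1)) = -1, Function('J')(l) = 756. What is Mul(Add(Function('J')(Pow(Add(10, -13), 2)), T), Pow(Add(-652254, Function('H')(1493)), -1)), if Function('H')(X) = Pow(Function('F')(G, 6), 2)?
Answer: Rational(-54866, 108709) ≈ -0.50471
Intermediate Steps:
G = -5 (G = Mul(5, -1) = -5)
Function('H')(X) = 0 (Function('H')(X) = Pow(0, 2) = 0)
T = 328440 (T = Add(-1071, 329511) = 328440)
Mul(Add(Function('J')(Pow(Add(10, -13), 2)), T), Pow(Add(-652254, Function('H')(1493)), -1)) = Mul(Add(756, 328440), Pow(Add(-652254, 0), -1)) = Mul(329196, Pow(-652254, -1)) = Mul(329196, Rational(-1, 652254)) = Rational(-54866, 108709)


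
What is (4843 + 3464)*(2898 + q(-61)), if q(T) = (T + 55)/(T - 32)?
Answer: 746300880/31 ≈ 2.4074e+7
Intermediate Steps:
q(T) = (55 + T)/(-32 + T)
(4843 + 3464)*(2898 + q(-61)) = (4843 + 3464)*(2898 + (55 - 61)/(-32 - 61)) = 8307*(2898 - 6/(-93)) = 8307*(2898 - 1/93*(-6)) = 8307*(2898 + 2/31) = 8307*(89840/31) = 746300880/31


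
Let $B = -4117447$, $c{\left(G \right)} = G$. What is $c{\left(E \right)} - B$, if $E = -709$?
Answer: $4116738$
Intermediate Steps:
$c{\left(E \right)} - B = -709 - -4117447 = -709 + 4117447 = 4116738$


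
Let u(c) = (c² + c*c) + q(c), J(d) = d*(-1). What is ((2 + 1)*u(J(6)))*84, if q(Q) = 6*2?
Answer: 21168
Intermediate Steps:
J(d) = -d
q(Q) = 12
u(c) = 12 + 2*c² (u(c) = (c² + c*c) + 12 = (c² + c²) + 12 = 2*c² + 12 = 12 + 2*c²)
((2 + 1)*u(J(6)))*84 = ((2 + 1)*(12 + 2*(-1*6)²))*84 = (3*(12 + 2*(-6)²))*84 = (3*(12 + 2*36))*84 = (3*(12 + 72))*84 = (3*84)*84 = 252*84 = 21168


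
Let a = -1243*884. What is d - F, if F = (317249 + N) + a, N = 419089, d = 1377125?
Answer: 1739599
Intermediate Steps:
a = -1098812
F = -362474 (F = (317249 + 419089) - 1098812 = 736338 - 1098812 = -362474)
d - F = 1377125 - 1*(-362474) = 1377125 + 362474 = 1739599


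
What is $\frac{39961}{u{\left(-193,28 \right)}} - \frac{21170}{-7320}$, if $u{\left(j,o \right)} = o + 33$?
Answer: $\frac{481649}{732} \approx 657.99$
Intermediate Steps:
$u{\left(j,o \right)} = 33 + o$
$\frac{39961}{u{\left(-193,28 \right)}} - \frac{21170}{-7320} = \frac{39961}{33 + 28} - \frac{21170}{-7320} = \frac{39961}{61} - - \frac{2117}{732} = 39961 \cdot \frac{1}{61} + \frac{2117}{732} = \frac{39961}{61} + \frac{2117}{732} = \frac{481649}{732}$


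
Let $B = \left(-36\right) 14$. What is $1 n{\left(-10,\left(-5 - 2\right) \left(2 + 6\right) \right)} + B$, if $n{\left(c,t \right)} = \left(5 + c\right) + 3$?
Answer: $-506$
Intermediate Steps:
$n{\left(c,t \right)} = 8 + c$
$B = -504$
$1 n{\left(-10,\left(-5 - 2\right) \left(2 + 6\right) \right)} + B = 1 \left(8 - 10\right) - 504 = 1 \left(-2\right) - 504 = -2 - 504 = -506$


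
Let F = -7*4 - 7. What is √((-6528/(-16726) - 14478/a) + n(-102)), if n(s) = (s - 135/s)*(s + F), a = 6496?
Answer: √183791216290382646771/115442852 ≈ 117.43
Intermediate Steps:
F = -35 (F = -28 - 7 = -35)
n(s) = (-35 + s)*(s - 135/s) (n(s) = (s - 135/s)*(s - 35) = (s - 135/s)*(-35 + s) = (-35 + s)*(s - 135/s))
√((-6528/(-16726) - 14478/a) + n(-102)) = √((-6528/(-16726) - 14478/6496) + (-135 + (-102)² - 35*(-102) + 4725/(-102))) = √((-6528*(-1/16726) - 14478*1/6496) + (-135 + 10404 + 3570 + 4725*(-1/102))) = √((3264/8363 - 7239/3248) + (-135 + 10404 + 3570 - 1575/34)) = √(-49938285/27163024 + 468951/34) = √(6368214683067/461771408) = √183791216290382646771/115442852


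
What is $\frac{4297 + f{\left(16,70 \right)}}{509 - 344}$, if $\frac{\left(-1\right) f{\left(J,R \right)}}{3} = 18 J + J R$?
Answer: $\frac{73}{165} \approx 0.44242$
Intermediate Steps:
$f{\left(J,R \right)} = - 54 J - 3 J R$ ($f{\left(J,R \right)} = - 3 \left(18 J + J R\right) = - 54 J - 3 J R$)
$\frac{4297 + f{\left(16,70 \right)}}{509 - 344} = \frac{4297 - 48 \left(18 + 70\right)}{509 - 344} = \frac{4297 - 48 \cdot 88}{165} = \left(4297 - 4224\right) \frac{1}{165} = 73 \cdot \frac{1}{165} = \frac{73}{165}$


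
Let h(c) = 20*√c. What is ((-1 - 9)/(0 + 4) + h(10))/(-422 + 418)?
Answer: 5/8 - 5*√10 ≈ -15.186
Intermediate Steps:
((-1 - 9)/(0 + 4) + h(10))/(-422 + 418) = ((-1 - 9)/(0 + 4) + 20*√10)/(-422 + 418) = (-10/4 + 20*√10)/(-4) = ((¼)*(-10) + 20*√10)*(-¼) = (-5/2 + 20*√10)*(-¼) = 5/8 - 5*√10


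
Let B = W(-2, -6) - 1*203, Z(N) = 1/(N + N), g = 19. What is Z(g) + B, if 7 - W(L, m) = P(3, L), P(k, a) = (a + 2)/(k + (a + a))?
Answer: -7447/38 ≈ -195.97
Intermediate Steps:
P(k, a) = (2 + a)/(k + 2*a)
W(L, m) = 7 - (2 + L)/(3 + 2*L)
Z(N) = 1/(2*N)
B = -196 (B = (19 + 13*(-2))/(3 + 2*(-2)) - 1*203 = (19 - 26)/(3 - 4) - 203 = -7/(-1) - 203 = -1*(-7) - 203 = 7 - 203 = -196)
Z(g) + B = (1/2)/19 - 196 = (1/2)*(1/19) - 196 = 1/38 - 196 = -7447/38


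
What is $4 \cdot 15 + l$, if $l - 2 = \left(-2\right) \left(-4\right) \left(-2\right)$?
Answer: $46$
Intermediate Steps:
$l = -14$ ($l = 2 + \left(-2\right) \left(-4\right) \left(-2\right) = 2 + 8 \left(-2\right) = 2 - 16 = -14$)
$4 \cdot 15 + l = 4 \cdot 15 - 14 = 60 - 14 = 46$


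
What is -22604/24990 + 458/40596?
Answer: -1480697/1657670 ≈ -0.89324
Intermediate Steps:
-22604/24990 + 458/40596 = -22604*1/24990 + 458*(1/40596) = -11302/12495 + 229/20298 = -1480697/1657670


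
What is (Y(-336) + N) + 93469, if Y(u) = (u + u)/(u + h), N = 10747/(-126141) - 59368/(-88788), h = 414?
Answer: 1133973549004888/12133124367 ≈ 93461.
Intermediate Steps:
N = 544544521/933317259 (N = 10747*(-1/126141) - 59368*(-1/88788) = -10747/126141 + 14842/22197 = 544544521/933317259 ≈ 0.58345)
Y(u) = 2*u/(414 + u) (Y(u) = (u + u)/(u + 414) = (2*u)/(414 + u) = 2*u/(414 + u))
(Y(-336) + N) + 93469 = (2*(-336)/(414 - 336) + 544544521/933317259) + 93469 = (2*(-336)/78 + 544544521/933317259) + 93469 = (2*(-336)*(1/78) + 544544521/933317259) + 93469 = (-112/13 + 544544521/933317259) + 93469 = -97452454235/12133124367 + 93469 = 1133973549004888/12133124367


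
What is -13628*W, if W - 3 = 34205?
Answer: -466186624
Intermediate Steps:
W = 34208 (W = 3 + 34205 = 34208)
-13628*W = -13628/(1/34208) = -13628/1/34208 = -13628*34208 = -466186624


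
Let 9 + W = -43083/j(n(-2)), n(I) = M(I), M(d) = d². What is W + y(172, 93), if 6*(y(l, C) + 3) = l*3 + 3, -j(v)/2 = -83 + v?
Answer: -15656/79 ≈ -198.18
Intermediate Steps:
n(I) = I²
j(v) = 166 - 2*v (j(v) = -2*(-83 + v) = 166 - 2*v)
y(l, C) = -5/2 + l/2 (y(l, C) = -3 + (l*3 + 3)/6 = -3 + (3*l + 3)/6 = -3 + (3 + 3*l)/6 = -3 + (½ + l/2) = -5/2 + l/2)
W = -44505/158 (W = -9 - 43083/(166 - 2*(-2)²) = -9 - 43083/(166 - 2*4) = -9 - 43083/(166 - 8) = -9 - 43083/158 = -44505/158 ≈ -281.68)
W + y(172, 93) = -44505/158 + (-5/2 + (½)*172) = -44505/158 + (-5/2 + 86) = -44505/158 + 167/2 = -15656/79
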